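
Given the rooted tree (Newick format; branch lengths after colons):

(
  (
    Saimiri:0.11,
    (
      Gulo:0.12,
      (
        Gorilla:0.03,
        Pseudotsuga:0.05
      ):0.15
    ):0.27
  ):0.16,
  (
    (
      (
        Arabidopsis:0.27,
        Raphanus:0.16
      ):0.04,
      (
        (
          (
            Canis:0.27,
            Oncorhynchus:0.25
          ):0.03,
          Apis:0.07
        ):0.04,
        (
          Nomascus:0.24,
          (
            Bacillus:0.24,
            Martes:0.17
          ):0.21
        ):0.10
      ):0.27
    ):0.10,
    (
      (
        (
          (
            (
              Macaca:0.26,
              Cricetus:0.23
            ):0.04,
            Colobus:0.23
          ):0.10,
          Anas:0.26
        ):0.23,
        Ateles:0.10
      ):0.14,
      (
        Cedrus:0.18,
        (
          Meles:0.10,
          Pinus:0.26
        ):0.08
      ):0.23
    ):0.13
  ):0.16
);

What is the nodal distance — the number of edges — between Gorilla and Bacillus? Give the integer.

The MRCA of Gorilla and Bacillus is the root of the tree.
From Gorilla up to that node: 4 branches. From Bacillus up to the same node: 6 branches. Total: 4 + 6 = 10.

10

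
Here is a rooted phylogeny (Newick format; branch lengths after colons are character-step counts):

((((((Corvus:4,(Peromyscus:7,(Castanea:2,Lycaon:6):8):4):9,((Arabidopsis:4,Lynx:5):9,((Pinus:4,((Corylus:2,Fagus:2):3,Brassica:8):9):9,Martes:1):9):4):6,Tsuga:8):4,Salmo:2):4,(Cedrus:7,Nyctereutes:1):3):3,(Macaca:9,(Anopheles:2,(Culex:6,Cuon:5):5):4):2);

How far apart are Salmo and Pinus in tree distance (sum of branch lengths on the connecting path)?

The path runs Salmo → … → MRCA → … → Pinus; the MRCA is the node subtending ((((Corvus,(Peromyscus,(Castanea,Lycaon))),((Arabidopsis,Lynx),((Pinus,((Corylus,Fagus),Brassica)),Martes))),Tsuga),Salmo).
Branch lengths along that path: 2 + 4 + 6 + 4 + 9 + 9 + 4 = 38.

38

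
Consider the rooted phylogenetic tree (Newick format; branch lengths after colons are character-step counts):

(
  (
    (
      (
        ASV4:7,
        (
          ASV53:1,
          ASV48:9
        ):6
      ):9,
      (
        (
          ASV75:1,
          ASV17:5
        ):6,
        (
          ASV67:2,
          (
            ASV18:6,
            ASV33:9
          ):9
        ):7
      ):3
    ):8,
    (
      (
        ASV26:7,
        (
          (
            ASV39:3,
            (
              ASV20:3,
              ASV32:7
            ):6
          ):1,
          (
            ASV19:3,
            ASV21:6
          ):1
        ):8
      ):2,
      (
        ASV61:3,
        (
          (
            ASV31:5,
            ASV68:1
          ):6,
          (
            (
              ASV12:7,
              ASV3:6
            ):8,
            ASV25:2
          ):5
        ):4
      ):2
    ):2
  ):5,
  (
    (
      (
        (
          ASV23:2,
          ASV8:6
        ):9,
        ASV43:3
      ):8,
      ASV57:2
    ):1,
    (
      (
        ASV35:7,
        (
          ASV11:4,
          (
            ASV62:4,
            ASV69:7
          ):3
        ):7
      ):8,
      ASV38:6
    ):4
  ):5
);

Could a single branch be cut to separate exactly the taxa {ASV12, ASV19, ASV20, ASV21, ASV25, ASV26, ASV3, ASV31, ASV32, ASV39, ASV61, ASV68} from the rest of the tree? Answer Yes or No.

Yes

The most recent common ancestor of these taxa subtends ((ASV26,((ASV39,(ASV20,ASV32)),(ASV19,ASV21))),(ASV61,((ASV31,ASV68),((ASV12,ASV3),ASV25)))).
That clade has exactly 12 tips — every listed taxon and nothing else — so the group is monophyletic.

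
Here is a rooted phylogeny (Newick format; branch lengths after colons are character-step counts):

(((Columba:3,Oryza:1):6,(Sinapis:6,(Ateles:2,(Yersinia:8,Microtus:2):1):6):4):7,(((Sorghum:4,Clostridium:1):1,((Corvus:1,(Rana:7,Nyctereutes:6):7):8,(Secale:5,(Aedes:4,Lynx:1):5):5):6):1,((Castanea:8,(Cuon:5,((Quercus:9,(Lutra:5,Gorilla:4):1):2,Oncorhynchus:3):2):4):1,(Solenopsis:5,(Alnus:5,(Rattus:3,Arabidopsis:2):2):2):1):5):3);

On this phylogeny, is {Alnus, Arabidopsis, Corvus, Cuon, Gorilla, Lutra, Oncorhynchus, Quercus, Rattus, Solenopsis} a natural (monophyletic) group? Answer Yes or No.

The MRCA of the listed taxa subtends (((Sorghum,Clostridium),((Corvus,(Rana,Nyctereutes)),(Secale,(Aedes,Lynx)))),((Castanea,(Cuon,((Quercus,(Lutra,Gorilla)),Oncorhynchus))),(Solenopsis,(Alnus,(Rattus,Arabidopsis))))).
That clade also contains Aedes, Castanea, Clostridium, Lynx, Nyctereutes, Rana, Secale, Sorghum, which are not in the proposed group, so the group is not monophyletic.

No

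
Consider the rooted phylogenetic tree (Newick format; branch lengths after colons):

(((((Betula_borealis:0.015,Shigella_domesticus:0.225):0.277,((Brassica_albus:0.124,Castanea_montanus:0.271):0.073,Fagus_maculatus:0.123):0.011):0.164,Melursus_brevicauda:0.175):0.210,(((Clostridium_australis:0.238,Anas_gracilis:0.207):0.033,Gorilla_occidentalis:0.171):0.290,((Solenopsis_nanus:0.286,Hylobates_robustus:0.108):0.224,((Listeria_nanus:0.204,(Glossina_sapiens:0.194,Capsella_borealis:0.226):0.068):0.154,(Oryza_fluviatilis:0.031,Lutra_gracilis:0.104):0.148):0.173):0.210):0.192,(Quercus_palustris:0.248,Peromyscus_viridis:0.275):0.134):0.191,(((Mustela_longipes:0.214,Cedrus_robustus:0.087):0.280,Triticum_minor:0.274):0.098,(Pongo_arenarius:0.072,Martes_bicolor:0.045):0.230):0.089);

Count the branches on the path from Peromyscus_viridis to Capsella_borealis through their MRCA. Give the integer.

The MRCA of Peromyscus_viridis and Capsella_borealis is the node subtending ((((Betula_borealis,Shigella_domesticus),((Brassica_albus,Castanea_montanus),Fagus_maculatus)),Melursus_brevicauda),(((Clostridium_australis,Anas_gracilis),Gorilla_occidentalis),((Solenopsis_nanus,Hylobates_robustus),((Listeria_nanus,(Glossina_sapiens,Capsella_borealis)),(Oryza_fluviatilis,Lutra_gracilis)))),(Quercus_palustris,Peromyscus_viridis)).
From Peromyscus_viridis up to that node: 2 branches. From Capsella_borealis up to the same node: 6 branches. Total: 2 + 6 = 8.

8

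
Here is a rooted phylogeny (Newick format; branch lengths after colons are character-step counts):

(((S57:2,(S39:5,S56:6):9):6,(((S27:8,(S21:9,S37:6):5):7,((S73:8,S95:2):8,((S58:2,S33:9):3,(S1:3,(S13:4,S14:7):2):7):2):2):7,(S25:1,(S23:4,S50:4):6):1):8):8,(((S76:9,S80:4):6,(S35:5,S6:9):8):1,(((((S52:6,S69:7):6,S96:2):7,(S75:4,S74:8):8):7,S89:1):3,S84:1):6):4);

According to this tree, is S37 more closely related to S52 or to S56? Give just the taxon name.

S56

The MRCA of S37 and S56 subtends ((S57,(S39,S56)),(((S27,(S21,S37)),((S73,S95),((S58,S33),(S1,(S13,S14))))),(S25,(S23,S50)))) (16 taxa).
The MRCA of S37 and S52 is the root, subtending the entire tree (27 taxa).
The first is nested inside the second, so S37 shares a more recent common ancestor with S56.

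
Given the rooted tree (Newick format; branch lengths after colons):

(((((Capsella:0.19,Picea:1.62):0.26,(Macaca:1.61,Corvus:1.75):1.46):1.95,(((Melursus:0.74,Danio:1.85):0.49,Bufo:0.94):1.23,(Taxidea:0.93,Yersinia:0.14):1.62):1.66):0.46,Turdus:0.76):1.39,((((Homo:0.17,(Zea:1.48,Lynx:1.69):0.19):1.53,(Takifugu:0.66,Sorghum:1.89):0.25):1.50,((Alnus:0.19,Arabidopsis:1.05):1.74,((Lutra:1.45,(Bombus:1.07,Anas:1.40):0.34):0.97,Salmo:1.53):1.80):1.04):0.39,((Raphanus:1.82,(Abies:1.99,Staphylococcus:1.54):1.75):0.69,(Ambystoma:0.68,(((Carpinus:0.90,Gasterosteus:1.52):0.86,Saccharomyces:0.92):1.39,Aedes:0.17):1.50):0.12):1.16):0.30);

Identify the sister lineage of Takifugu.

Sorghum

Takifugu attaches to the tree at the node subtending (Takifugu,Sorghum).
The other lineage descending from that same node — the sister group — is the single tip Sorghum.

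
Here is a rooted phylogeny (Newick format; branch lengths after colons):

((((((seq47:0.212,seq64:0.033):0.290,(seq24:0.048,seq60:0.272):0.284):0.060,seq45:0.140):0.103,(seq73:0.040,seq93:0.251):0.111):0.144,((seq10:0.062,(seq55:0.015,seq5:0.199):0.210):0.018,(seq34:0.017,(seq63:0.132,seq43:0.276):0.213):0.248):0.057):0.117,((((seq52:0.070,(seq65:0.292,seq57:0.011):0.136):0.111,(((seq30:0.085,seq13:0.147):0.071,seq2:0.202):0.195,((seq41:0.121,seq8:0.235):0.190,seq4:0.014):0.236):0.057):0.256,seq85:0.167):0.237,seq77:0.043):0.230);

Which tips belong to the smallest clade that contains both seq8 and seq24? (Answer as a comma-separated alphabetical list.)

Tracing seq8: it sits inside (seq41,seq8).
Tracing seq24: it sits inside (seq24,seq60).
The smallest clade enclosing both is the whole tree (their MRCA is the root), so the answer is all 24 tips in alphabetical order.

seq10, seq13, seq2, seq24, seq30, seq34, seq4, seq41, seq43, seq45, seq47, seq5, seq52, seq55, seq57, seq60, seq63, seq64, seq65, seq73, seq77, seq8, seq85, seq93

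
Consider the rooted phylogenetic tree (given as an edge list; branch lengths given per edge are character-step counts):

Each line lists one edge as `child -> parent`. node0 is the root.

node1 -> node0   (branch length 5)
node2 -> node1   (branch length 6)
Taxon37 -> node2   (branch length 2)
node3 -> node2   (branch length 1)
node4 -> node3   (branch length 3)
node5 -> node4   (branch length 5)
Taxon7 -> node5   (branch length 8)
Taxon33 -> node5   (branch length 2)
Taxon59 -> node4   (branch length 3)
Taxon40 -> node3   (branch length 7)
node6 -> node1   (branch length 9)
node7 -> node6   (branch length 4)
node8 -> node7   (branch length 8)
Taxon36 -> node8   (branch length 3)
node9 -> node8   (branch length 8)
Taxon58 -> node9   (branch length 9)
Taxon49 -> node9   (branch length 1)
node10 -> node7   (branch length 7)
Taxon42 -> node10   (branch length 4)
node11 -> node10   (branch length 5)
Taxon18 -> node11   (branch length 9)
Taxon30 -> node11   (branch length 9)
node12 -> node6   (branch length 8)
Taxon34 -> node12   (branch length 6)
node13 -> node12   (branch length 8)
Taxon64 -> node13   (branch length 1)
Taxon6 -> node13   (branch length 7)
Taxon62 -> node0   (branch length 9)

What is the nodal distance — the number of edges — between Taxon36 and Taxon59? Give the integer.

8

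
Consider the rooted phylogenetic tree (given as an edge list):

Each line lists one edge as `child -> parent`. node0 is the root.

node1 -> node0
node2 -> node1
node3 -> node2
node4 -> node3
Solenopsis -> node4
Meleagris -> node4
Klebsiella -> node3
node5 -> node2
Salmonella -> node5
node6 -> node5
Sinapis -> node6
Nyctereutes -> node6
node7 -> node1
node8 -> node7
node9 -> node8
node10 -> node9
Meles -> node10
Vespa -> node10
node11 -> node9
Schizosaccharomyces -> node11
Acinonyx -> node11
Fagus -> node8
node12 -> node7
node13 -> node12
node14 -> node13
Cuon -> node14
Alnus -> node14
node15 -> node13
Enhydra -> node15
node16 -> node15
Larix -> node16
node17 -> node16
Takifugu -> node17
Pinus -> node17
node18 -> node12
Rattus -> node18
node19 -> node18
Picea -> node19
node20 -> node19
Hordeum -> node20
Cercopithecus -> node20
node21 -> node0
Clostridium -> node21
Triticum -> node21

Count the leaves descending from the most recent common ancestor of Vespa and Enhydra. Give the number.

15

The MRCA of Vespa and Enhydra is the node subtending ((((Meles,Vespa),(Schizosaccharomyces,Acinonyx)),Fagus),(((Cuon,Alnus),(Enhydra,(Larix,(Takifugu,Pinus)))),(Rattus,(Picea,(Hordeum,Cercopithecus))))).
That clade contains 15 terminal taxa: Acinonyx, Alnus, Cercopithecus, Cuon, Enhydra, Fagus, Hordeum, Larix, Meles, Picea, Pinus, Rattus, Schizosaccharomyces, Takifugu, Vespa.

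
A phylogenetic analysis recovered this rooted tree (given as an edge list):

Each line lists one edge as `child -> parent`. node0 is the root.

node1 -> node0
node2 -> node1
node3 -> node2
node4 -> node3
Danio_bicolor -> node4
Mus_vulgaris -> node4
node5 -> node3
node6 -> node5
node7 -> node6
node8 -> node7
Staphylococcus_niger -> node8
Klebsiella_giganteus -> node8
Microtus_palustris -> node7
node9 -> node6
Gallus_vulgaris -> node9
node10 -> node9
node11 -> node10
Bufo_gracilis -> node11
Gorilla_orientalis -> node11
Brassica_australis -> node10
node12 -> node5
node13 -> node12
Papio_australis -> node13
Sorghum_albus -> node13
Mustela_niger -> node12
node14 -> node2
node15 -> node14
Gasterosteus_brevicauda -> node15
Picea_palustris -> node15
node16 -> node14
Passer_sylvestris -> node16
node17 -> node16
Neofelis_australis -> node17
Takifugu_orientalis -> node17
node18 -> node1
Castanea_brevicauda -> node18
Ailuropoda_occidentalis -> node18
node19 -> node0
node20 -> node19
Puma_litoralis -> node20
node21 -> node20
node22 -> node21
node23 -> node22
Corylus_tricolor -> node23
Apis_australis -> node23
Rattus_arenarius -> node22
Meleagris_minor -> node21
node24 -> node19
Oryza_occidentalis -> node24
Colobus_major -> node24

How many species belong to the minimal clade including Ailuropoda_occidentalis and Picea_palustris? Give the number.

19

The MRCA of Ailuropoda_occidentalis and Picea_palustris is the node subtending ((((Danio_bicolor,Mus_vulgaris),((((Staphylococcus_niger,Klebsiella_giganteus),Microtus_palustris),(Gallus_vulgaris,((Bufo_gracilis,Gorilla_orientalis),Brassica_australis))),((Papio_australis,Sorghum_albus),Mustela_niger))),((Gasterosteus_brevicauda,Picea_palustris),(Passer_sylvestris,(Neofelis_australis,Takifugu_orientalis)))),(Castanea_brevicauda,Ailuropoda_occidentalis)).
That clade contains 19 terminal taxa: Ailuropoda_occidentalis, Brassica_australis, Bufo_gracilis, Castanea_brevicauda, Danio_bicolor, Gallus_vulgaris, Gasterosteus_brevicauda, Gorilla_orientalis, Klebsiella_giganteus, Microtus_palustris, Mus_vulgaris, Mustela_niger, Neofelis_australis, Papio_australis, Passer_sylvestris, Picea_palustris, Sorghum_albus, Staphylococcus_niger, Takifugu_orientalis.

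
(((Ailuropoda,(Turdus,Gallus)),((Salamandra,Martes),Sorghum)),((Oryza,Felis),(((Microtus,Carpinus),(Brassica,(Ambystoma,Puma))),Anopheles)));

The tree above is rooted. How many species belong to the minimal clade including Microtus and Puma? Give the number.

5

The MRCA of Microtus and Puma is the node subtending ((Microtus,Carpinus),(Brassica,(Ambystoma,Puma))).
That clade contains 5 terminal taxa: Ambystoma, Brassica, Carpinus, Microtus, Puma.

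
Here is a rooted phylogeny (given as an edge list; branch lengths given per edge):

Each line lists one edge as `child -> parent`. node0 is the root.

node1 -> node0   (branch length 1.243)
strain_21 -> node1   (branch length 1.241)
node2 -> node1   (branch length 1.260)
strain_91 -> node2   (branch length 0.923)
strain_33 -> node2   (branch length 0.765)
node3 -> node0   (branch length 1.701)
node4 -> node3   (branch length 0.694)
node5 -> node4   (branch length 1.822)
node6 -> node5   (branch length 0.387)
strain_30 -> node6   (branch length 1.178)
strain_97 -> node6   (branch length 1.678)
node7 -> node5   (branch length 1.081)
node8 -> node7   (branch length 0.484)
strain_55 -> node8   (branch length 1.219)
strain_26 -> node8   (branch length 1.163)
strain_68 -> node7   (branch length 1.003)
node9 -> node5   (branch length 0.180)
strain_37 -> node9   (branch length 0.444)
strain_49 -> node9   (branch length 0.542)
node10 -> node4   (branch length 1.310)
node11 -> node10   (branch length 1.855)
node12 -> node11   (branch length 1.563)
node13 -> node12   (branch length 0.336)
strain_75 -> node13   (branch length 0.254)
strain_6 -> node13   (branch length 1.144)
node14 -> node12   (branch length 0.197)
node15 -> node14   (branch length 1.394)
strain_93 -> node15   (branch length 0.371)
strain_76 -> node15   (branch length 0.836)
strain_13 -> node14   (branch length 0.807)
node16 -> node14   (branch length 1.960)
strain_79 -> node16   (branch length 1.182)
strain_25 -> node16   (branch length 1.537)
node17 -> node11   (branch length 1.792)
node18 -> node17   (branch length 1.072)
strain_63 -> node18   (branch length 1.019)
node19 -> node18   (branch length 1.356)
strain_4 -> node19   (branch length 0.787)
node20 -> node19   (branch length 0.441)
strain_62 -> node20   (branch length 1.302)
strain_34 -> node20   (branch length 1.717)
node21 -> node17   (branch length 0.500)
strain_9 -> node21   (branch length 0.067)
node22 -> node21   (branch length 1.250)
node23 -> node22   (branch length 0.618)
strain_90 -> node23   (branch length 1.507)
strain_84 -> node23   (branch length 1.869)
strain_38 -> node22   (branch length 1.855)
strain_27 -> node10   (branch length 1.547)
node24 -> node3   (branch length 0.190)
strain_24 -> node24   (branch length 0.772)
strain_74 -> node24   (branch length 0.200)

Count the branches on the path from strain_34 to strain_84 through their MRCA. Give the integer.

8

The MRCA of strain_34 and strain_84 is the node subtending ((strain_63,(strain_4,(strain_62,strain_34))),(strain_9,((strain_90,strain_84),strain_38))).
From strain_34 up to that node: 4 branches. From strain_84 up to the same node: 4 branches. Total: 4 + 4 = 8.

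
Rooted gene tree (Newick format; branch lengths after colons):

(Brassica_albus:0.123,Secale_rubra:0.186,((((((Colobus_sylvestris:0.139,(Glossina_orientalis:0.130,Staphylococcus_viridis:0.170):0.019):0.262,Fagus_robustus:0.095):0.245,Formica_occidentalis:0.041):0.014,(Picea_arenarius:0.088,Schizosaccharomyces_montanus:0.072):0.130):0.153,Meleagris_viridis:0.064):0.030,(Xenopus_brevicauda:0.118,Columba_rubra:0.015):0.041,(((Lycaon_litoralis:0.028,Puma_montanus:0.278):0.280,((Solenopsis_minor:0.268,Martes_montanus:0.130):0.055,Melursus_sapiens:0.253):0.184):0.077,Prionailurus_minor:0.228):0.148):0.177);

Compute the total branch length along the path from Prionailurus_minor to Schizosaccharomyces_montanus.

The path runs Prionailurus_minor → … → MRCA → … → Schizosaccharomyces_montanus; the MRCA is the node subtending ((((((Colobus_sylvestris,(Glossina_orientalis,Staphylococcus_viridis)),Fagus_robustus),Formica_occidentalis),(Picea_arenarius,Schizosaccharomyces_montanus)),Meleagris_viridis),(Xenopus_brevicauda,Columba_rubra),(((Lycaon_litoralis,Puma_montanus),((Solenopsis_minor,Martes_montanus),Melursus_sapiens)),Prionailurus_minor)).
Branch lengths along that path: 0.228 + 0.148 + 0.030 + 0.153 + 0.130 + 0.072 = 0.761.

0.761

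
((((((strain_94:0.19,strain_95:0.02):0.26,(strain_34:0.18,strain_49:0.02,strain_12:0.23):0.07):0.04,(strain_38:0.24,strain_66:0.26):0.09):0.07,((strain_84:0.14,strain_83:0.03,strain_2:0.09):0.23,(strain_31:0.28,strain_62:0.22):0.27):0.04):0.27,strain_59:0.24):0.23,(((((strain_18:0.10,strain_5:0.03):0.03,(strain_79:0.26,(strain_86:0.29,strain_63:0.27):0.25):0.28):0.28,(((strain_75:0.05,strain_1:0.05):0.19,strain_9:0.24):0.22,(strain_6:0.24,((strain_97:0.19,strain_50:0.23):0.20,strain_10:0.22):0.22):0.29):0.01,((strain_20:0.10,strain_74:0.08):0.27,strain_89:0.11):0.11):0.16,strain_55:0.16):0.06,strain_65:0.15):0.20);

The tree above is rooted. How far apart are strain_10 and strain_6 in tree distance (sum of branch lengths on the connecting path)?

The path runs strain_10 → … → MRCA → … → strain_6; the MRCA is the node subtending (strain_6,((strain_97,strain_50),strain_10)).
Branch lengths along that path: 0.22 + 0.22 + 0.24 = 0.68.

0.68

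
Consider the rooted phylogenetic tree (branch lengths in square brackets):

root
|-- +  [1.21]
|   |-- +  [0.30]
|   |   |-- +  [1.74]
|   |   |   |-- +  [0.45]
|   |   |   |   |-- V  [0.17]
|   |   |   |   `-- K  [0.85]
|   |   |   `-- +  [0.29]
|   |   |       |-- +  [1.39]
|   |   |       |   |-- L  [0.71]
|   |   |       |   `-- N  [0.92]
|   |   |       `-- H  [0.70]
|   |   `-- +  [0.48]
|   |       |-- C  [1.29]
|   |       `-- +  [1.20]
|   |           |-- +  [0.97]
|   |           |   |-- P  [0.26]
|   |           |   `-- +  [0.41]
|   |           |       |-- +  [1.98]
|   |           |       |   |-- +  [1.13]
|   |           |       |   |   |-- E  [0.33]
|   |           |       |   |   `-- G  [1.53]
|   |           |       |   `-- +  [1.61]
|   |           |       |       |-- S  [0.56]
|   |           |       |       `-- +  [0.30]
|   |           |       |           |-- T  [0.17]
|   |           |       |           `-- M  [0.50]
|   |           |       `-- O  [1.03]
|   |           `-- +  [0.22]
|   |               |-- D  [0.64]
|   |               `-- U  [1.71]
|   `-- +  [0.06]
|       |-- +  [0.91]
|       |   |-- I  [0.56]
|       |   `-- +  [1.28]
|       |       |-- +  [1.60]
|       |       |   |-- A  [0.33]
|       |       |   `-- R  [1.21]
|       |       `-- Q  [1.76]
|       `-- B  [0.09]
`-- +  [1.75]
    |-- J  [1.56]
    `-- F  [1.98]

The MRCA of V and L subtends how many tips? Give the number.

5

The MRCA of V and L is the node subtending ((V,K),((L,N),H)).
That clade contains 5 terminal taxa: H, K, L, N, V.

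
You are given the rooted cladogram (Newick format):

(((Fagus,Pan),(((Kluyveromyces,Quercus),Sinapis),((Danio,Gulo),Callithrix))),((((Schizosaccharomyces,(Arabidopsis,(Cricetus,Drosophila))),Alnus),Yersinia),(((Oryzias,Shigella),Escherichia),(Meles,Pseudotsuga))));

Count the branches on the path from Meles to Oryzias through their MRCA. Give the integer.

The MRCA of Meles and Oryzias is the node subtending (((Oryzias,Shigella),Escherichia),(Meles,Pseudotsuga)).
From Meles up to that node: 2 branches. From Oryzias up to the same node: 3 branches. Total: 2 + 3 = 5.

5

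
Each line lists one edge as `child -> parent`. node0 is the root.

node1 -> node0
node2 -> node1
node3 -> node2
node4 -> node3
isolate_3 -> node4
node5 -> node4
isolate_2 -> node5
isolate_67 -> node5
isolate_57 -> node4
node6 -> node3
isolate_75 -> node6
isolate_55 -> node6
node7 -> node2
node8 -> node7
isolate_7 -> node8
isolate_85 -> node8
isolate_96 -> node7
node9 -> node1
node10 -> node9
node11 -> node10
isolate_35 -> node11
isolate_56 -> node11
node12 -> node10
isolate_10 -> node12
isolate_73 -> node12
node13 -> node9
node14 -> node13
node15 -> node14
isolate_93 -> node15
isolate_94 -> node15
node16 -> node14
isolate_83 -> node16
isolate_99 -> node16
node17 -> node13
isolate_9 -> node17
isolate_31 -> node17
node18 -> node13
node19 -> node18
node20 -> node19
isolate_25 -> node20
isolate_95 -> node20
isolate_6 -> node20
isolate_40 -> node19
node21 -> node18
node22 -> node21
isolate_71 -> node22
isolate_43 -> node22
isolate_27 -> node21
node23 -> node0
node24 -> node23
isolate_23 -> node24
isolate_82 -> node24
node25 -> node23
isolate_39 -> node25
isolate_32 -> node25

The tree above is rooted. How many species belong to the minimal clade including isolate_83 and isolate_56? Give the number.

17

The MRCA of isolate_83 and isolate_56 is the node subtending (((isolate_35,isolate_56),(isolate_10,isolate_73)),(((isolate_93,isolate_94),(isolate_83,isolate_99)),(isolate_9,isolate_31),(((isolate_25,isolate_95,isolate_6),isolate_40),((isolate_71,isolate_43),isolate_27)))).
That clade contains 17 terminal taxa: isolate_10, isolate_25, isolate_27, isolate_31, isolate_35, isolate_40, isolate_43, isolate_56, isolate_6, isolate_71, isolate_73, isolate_83, isolate_9, isolate_93, isolate_94, isolate_95, isolate_99.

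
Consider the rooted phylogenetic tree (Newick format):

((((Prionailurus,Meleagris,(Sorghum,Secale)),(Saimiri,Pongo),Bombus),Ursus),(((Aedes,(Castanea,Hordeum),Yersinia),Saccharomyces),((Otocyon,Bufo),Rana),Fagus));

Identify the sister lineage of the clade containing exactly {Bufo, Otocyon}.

The clade containing exactly {Bufo, Otocyon} attaches to the tree at the node subtending ((Otocyon,Bufo),Rana).
The other lineage descending from that same node — the sister group — is the single tip Rana.

Rana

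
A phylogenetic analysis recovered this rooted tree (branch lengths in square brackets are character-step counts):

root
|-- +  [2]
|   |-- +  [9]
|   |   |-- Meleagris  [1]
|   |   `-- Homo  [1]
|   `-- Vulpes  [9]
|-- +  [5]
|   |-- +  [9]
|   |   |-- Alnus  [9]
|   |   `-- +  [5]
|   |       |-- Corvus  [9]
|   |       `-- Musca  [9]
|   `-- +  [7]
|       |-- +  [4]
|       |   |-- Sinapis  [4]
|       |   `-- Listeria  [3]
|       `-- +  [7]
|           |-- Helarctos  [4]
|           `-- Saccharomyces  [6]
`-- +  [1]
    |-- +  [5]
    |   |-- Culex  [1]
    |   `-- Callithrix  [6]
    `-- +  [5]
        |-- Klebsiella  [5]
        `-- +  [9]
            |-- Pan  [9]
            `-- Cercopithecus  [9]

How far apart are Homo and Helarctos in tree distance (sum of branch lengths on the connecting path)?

The path runs Homo → … → MRCA → … → Helarctos; the MRCA is the root of the tree.
Branch lengths along that path: 1 + 9 + 2 + 5 + 7 + 7 + 4 = 35.

35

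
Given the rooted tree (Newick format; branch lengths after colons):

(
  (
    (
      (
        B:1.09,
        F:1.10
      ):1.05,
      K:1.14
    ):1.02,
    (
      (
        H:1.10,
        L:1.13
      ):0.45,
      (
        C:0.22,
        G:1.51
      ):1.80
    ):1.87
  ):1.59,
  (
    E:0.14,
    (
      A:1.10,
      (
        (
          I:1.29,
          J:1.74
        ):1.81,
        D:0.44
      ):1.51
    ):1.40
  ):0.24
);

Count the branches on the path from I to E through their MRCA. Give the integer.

5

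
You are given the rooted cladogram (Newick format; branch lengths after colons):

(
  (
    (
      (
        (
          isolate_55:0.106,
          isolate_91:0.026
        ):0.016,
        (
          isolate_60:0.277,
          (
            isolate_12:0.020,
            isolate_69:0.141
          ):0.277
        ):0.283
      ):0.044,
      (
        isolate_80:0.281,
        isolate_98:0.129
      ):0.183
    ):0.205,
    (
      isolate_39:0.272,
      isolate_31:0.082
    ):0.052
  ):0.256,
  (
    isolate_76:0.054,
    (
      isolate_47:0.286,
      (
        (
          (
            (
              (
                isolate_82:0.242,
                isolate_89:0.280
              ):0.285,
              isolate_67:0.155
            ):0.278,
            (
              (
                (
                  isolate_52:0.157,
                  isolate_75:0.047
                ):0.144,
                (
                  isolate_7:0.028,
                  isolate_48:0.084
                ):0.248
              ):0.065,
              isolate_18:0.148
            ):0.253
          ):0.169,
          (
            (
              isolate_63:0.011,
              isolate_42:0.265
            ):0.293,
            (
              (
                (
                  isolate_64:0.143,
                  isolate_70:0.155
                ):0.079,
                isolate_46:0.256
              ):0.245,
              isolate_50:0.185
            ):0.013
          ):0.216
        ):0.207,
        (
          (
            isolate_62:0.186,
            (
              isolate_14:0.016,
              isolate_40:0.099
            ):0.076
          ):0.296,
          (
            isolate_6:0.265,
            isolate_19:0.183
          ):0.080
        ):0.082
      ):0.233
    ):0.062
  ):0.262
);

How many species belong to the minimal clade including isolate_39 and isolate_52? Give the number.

30

The MRCA of isolate_39 and isolate_52 is the root, so the clade is the entire tree.
That clade contains 30 terminal taxa: isolate_12, isolate_14, isolate_18, isolate_19, isolate_31, isolate_39, isolate_40, isolate_42, isolate_46, isolate_47, isolate_48, isolate_50, isolate_52, isolate_55, isolate_6, isolate_60, isolate_62, isolate_63, isolate_64, isolate_67, isolate_69, isolate_7, isolate_70, isolate_75, isolate_76, isolate_80, isolate_82, isolate_89, isolate_91, isolate_98.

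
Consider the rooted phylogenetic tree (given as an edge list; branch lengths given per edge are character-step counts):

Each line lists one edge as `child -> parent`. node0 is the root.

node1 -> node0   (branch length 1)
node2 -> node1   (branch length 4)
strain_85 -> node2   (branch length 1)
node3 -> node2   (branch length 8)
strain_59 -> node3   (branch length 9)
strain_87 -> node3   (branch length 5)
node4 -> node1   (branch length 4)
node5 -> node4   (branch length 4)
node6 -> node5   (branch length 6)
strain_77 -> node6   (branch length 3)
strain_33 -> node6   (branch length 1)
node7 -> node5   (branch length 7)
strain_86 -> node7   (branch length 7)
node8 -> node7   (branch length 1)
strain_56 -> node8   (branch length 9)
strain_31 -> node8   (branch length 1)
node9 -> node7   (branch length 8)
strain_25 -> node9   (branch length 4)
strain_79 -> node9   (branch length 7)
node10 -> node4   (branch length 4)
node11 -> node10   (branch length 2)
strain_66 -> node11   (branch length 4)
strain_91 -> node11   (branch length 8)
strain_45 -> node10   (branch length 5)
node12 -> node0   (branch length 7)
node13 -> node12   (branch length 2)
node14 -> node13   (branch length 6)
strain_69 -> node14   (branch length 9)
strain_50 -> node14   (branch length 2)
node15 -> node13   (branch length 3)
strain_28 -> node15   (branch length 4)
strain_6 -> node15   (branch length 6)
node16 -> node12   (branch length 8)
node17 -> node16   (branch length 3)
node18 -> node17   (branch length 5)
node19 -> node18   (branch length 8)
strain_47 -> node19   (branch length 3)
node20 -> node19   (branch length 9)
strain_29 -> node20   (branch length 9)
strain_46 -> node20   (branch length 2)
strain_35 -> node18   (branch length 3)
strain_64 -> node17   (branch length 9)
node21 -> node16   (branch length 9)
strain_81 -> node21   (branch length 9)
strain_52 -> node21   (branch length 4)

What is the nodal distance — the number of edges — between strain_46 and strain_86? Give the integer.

The MRCA of strain_46 and strain_86 is the root of the tree.
From strain_46 up to that node: 7 branches. From strain_86 up to the same node: 5 branches. Total: 7 + 5 = 12.

12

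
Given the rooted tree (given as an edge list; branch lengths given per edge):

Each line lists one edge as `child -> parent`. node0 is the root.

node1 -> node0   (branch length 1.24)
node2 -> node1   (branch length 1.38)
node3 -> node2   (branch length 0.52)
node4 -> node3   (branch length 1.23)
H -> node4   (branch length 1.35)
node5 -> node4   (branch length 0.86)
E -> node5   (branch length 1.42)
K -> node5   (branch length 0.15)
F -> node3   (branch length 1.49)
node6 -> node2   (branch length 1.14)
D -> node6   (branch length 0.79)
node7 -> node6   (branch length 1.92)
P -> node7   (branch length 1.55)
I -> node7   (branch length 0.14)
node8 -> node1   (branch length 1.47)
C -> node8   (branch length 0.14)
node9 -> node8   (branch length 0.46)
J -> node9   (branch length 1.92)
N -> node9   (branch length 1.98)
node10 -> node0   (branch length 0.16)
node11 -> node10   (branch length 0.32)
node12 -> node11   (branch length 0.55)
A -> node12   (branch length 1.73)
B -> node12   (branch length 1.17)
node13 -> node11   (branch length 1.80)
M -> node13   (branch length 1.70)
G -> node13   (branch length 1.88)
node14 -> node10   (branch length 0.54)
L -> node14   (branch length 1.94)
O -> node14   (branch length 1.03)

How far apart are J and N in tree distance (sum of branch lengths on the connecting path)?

The path runs J → … → MRCA → … → N; the MRCA is the node subtending (J,N).
Branch lengths along that path: 1.92 + 1.98 = 3.90.

3.90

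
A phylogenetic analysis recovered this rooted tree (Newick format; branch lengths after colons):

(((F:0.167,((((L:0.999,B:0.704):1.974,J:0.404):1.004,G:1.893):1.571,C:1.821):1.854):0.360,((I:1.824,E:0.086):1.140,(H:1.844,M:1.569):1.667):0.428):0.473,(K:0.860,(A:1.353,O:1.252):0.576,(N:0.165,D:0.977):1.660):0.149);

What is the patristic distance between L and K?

The path runs L → … → MRCA → … → K; the MRCA is the root of the tree.
Branch lengths along that path: 0.999 + 1.974 + 1.004 + 1.571 + 1.854 + 0.360 + 0.473 + 0.149 + 0.860 = 9.244.

9.244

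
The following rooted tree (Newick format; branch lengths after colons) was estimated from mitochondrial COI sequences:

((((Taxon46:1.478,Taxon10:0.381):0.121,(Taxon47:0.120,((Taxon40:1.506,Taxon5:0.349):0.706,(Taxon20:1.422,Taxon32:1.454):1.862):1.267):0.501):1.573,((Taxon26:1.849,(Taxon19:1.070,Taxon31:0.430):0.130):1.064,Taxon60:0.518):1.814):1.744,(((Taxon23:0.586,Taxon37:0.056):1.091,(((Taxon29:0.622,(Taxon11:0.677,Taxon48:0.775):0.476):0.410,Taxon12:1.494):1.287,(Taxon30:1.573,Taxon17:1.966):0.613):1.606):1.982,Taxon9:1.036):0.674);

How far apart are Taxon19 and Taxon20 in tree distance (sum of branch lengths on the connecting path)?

The path runs Taxon19 → … → MRCA → … → Taxon20; the MRCA is the node subtending (((Taxon46,Taxon10),(Taxon47,((Taxon40,Taxon5),(Taxon20,Taxon32)))),((Taxon26,(Taxon19,Taxon31)),Taxon60)).
Branch lengths along that path: 1.070 + 0.130 + 1.064 + 1.814 + 1.573 + 0.501 + 1.267 + 1.862 + 1.422 = 10.703.

10.703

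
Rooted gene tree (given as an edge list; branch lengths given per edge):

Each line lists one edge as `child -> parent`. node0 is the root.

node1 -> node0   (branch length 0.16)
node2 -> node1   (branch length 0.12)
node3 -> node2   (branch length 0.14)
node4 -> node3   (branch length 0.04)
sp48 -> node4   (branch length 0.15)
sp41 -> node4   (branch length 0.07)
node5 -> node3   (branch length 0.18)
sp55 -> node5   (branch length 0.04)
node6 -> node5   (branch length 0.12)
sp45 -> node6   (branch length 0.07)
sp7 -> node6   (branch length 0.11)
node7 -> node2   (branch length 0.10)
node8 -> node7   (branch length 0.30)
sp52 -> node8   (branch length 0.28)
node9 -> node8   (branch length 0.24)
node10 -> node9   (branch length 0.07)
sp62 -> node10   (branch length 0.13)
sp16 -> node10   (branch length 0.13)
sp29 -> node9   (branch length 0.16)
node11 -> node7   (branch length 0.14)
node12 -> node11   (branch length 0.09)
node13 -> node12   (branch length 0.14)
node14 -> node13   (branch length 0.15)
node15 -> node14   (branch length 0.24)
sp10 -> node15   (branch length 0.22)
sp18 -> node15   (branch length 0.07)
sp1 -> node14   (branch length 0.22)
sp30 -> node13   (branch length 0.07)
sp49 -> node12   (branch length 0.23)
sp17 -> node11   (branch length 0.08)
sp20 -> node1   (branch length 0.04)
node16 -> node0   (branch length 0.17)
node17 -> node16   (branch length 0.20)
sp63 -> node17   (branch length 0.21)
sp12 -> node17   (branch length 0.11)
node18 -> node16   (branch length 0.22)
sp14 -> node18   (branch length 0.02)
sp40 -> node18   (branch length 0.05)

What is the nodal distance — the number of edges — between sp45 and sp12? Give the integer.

The MRCA of sp45 and sp12 is the root of the tree.
From sp45 up to that node: 6 branches. From sp12 up to the same node: 3 branches. Total: 6 + 3 = 9.

9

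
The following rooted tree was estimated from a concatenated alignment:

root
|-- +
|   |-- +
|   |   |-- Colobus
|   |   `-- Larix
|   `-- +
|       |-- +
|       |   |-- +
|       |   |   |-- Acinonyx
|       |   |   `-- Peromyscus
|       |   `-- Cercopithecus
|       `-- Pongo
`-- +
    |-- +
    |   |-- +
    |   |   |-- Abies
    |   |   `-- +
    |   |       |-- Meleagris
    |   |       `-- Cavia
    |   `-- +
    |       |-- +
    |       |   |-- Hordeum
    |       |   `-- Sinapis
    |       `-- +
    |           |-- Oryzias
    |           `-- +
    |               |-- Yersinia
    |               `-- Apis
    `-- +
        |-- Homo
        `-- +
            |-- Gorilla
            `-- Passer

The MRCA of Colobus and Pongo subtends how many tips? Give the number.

6

The MRCA of Colobus and Pongo is the node subtending ((Colobus,Larix),(((Acinonyx,Peromyscus),Cercopithecus),Pongo)).
That clade contains 6 terminal taxa: Acinonyx, Cercopithecus, Colobus, Larix, Peromyscus, Pongo.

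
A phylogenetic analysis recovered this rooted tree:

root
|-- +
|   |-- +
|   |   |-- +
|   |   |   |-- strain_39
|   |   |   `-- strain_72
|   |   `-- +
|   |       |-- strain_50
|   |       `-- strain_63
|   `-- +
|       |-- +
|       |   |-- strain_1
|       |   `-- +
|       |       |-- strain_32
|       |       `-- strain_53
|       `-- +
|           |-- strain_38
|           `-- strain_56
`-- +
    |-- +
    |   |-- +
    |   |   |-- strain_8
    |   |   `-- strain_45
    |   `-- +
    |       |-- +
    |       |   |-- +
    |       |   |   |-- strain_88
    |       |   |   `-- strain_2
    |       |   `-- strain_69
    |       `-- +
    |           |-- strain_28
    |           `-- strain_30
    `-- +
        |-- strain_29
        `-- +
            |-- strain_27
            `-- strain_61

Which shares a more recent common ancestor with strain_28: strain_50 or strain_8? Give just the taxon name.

The MRCA of strain_28 and strain_8 subtends ((strain_8,strain_45),(((strain_88,strain_2),strain_69),(strain_28,strain_30))) (7 taxa).
The MRCA of strain_28 and strain_50 is the root, subtending the entire tree (19 taxa).
The first is nested inside the second, so strain_28 shares a more recent common ancestor with strain_8.

strain_8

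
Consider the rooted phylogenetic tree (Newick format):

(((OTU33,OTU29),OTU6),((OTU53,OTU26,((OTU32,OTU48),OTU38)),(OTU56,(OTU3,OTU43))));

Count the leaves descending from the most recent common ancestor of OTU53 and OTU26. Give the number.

5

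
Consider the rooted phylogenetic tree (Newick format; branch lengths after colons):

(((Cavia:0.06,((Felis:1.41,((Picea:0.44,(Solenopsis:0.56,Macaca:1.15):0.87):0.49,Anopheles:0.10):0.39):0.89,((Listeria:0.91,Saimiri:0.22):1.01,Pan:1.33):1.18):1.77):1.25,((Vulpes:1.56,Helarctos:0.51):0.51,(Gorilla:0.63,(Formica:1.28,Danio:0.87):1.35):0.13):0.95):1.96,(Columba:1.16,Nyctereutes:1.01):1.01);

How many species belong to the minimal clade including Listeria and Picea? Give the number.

The MRCA of Listeria and Picea is the node subtending ((Felis,((Picea,(Solenopsis,Macaca)),Anopheles)),((Listeria,Saimiri),Pan)).
That clade contains 8 terminal taxa: Anopheles, Felis, Listeria, Macaca, Pan, Picea, Saimiri, Solenopsis.

8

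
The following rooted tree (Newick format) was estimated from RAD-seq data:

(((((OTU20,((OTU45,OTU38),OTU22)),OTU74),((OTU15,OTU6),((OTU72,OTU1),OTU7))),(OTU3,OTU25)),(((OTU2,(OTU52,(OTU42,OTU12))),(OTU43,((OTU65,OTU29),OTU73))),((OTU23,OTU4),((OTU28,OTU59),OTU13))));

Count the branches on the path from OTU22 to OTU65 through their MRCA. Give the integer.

12

The MRCA of OTU22 and OTU65 is the root of the tree.
From OTU22 up to that node: 6 branches. From OTU65 up to the same node: 6 branches. Total: 6 + 6 = 12.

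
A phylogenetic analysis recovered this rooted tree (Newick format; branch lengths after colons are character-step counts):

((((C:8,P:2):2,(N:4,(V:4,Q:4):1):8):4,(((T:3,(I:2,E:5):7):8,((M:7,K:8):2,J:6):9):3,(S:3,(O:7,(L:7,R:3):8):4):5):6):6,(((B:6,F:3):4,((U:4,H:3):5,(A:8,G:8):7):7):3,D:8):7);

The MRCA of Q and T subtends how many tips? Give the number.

The MRCA of Q and T is the node subtending (((C,P),(N,(V,Q))),(((T,(I,E)),((M,K),J)),(S,(O,(L,R))))).
That clade contains 15 terminal taxa: C, E, I, J, K, L, M, N, O, P, Q, R, S, T, V.

15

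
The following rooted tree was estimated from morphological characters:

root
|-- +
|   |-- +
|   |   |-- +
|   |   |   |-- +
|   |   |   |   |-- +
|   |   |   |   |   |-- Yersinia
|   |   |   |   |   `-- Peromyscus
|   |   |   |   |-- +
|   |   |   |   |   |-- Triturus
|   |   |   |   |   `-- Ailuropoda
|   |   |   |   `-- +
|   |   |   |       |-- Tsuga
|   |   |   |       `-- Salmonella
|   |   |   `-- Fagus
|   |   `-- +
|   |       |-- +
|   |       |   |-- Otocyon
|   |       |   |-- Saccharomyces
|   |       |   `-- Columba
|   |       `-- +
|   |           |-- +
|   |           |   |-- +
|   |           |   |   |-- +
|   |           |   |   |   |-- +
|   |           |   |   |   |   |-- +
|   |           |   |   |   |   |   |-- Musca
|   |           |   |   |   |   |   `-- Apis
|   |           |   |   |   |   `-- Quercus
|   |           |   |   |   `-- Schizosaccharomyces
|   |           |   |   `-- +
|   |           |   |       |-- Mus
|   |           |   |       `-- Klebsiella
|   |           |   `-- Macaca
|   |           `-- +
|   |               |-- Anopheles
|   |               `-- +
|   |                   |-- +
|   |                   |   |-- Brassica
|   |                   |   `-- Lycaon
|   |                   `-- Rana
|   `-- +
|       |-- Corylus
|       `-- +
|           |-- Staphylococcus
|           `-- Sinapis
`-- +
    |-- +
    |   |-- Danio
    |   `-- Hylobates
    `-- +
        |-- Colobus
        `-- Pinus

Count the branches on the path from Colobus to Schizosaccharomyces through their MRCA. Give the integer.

11

The MRCA of Colobus and Schizosaccharomyces is the root of the tree.
From Colobus up to that node: 3 branches. From Schizosaccharomyces up to the same node: 8 branches. Total: 3 + 8 = 11.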